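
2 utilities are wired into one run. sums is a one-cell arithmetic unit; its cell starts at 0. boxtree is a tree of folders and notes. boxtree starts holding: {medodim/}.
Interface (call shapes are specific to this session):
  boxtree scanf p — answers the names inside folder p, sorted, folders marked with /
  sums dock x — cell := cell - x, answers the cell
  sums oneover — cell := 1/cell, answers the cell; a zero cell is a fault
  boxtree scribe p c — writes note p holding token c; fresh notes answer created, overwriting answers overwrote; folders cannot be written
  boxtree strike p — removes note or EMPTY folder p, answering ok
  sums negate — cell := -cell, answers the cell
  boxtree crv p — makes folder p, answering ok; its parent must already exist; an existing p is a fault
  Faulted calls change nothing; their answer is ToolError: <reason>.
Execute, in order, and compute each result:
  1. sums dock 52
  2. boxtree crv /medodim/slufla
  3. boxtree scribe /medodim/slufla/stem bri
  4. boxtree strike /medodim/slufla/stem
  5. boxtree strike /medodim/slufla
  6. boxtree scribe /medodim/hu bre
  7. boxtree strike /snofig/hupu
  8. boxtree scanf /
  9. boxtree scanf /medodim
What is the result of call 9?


Answer: [hu]

Derivation:
[in] sums dock x: 52
:: -52
[in] boxtree crv p: /medodim/slufla
:: ok
[in] boxtree scribe p: /medodim/slufla/stem c: bri
:: created
[in] boxtree strike p: /medodim/slufla/stem
:: ok
[in] boxtree strike p: /medodim/slufla
:: ok
[in] boxtree scribe p: /medodim/hu c: bre
:: created
[in] boxtree strike p: /snofig/hupu
:: ToolError: not found
[in] boxtree scanf p: /
:: [medodim/]
[in] boxtree scanf p: /medodim
:: [hu]


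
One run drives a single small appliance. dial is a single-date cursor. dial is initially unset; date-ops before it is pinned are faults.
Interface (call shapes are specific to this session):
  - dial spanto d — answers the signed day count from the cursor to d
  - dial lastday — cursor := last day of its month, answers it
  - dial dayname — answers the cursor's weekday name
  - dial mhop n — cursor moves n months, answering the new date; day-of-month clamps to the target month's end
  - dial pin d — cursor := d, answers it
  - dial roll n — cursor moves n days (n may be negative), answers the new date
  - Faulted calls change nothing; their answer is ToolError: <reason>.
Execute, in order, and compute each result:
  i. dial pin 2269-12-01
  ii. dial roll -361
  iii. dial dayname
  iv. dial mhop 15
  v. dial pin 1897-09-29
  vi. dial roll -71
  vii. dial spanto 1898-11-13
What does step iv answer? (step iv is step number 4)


Answer: 2270-03-05

Derivation:
CALL dial pin[d→2269-12-01]
RET  2269-12-01
CALL dial roll[n→-361]
RET  2268-12-05
CALL dial dayname[]
RET  Saturday
CALL dial mhop[n→15]
RET  2270-03-05
CALL dial pin[d→1897-09-29]
RET  1897-09-29
CALL dial roll[n→-71]
RET  1897-07-20
CALL dial spanto[d→1898-11-13]
RET  481


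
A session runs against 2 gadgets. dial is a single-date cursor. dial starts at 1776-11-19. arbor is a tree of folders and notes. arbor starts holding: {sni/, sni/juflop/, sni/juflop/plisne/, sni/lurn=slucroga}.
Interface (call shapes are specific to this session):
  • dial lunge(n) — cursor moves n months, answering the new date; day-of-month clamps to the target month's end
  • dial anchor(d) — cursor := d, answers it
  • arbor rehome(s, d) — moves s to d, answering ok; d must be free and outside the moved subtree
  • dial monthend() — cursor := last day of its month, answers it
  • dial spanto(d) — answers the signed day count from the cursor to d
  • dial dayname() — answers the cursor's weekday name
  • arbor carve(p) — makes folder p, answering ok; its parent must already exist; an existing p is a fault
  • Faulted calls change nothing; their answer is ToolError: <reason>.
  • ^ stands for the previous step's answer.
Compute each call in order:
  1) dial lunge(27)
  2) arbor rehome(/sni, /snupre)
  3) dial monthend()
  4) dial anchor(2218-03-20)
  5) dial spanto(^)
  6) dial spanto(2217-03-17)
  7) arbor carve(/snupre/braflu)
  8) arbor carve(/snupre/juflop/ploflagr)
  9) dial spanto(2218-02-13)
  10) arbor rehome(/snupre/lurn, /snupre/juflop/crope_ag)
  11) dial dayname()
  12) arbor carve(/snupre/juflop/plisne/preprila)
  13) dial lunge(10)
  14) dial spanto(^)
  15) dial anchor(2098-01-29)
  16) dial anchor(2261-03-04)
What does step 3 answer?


>>> dial lunge n: 27
:: 1779-02-19
>>> arbor rehome s: /sni d: /snupre
:: ok
>>> dial monthend
:: 1779-02-28
>>> dial anchor d: 2218-03-20
:: 2218-03-20
>>> dial spanto d: ^
:: 0
>>> dial spanto d: 2217-03-17
:: -368
>>> arbor carve p: /snupre/braflu
:: ok
>>> arbor carve p: /snupre/juflop/ploflagr
:: ok
>>> dial spanto d: 2218-02-13
:: -35
>>> arbor rehome s: /snupre/lurn d: /snupre/juflop/crope_ag
:: ok
>>> dial dayname
:: Friday
>>> arbor carve p: /snupre/juflop/plisne/preprila
:: ok
>>> dial lunge n: 10
:: 2219-01-20
>>> dial spanto d: ^
:: 0
>>> dial anchor d: 2098-01-29
:: 2098-01-29
>>> dial anchor d: 2261-03-04
:: 2261-03-04

Answer: 1779-02-28


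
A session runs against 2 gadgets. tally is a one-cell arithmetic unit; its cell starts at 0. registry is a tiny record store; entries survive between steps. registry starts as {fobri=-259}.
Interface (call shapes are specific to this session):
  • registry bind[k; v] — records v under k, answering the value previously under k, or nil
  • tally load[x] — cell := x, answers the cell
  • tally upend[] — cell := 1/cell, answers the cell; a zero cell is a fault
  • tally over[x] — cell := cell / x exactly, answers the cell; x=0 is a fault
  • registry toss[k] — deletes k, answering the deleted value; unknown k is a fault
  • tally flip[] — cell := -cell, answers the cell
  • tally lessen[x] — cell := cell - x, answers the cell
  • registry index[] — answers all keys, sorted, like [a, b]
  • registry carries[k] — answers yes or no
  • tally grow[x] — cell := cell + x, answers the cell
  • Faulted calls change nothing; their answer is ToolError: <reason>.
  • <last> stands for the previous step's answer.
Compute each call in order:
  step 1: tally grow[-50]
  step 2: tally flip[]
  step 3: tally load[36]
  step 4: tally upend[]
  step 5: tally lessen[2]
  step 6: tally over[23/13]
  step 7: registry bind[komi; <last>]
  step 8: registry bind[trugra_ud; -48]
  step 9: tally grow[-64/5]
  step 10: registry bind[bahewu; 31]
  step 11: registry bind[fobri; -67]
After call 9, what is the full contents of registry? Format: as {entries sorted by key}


Answer: {fobri=-259, komi=-923/828, trugra_ud=-48}

Derivation:
% tally grow x→-50
[out] -50
% tally flip
[out] 50
% tally load x→36
[out] 36
% tally upend
[out] 1/36
% tally lessen x→2
[out] -71/36
% tally over x→23/13
[out] -923/828
% registry bind k→komi v→<last>
[out] nil
% registry bind k→trugra_ud v→-48
[out] nil
% tally grow x→-64/5
[out] -57607/4140
% registry bind k→bahewu v→31
[out] nil
% registry bind k→fobri v→-67
[out] -259


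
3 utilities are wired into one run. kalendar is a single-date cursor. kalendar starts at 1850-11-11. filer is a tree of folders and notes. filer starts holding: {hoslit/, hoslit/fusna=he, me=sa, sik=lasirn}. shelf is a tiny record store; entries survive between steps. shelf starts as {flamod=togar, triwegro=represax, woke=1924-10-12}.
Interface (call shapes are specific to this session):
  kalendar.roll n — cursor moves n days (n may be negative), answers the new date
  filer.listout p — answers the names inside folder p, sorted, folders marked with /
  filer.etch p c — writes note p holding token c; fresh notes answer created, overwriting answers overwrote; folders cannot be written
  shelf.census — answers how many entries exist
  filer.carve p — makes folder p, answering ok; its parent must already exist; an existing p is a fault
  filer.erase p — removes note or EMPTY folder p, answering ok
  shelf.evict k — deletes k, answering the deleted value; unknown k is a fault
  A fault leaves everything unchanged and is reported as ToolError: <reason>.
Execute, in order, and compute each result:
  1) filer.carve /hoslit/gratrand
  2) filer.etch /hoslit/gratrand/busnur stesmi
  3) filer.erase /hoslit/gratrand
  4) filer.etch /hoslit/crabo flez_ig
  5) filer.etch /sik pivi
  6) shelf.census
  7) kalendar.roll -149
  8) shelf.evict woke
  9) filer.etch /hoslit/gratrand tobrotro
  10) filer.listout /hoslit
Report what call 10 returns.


Answer: [crabo, fusna, gratrand/]

Derivation:
% 1. filer.carve(p: /hoslit/gratrand) ~> ok
% 2. filer.etch(p: /hoslit/gratrand/busnur, c: stesmi) ~> created
% 3. filer.erase(p: /hoslit/gratrand) ~> ToolError: not empty
% 4. filer.etch(p: /hoslit/crabo, c: flez_ig) ~> created
% 5. filer.etch(p: /sik, c: pivi) ~> overwrote
% 6. shelf.census() ~> 3
% 7. kalendar.roll(n: -149) ~> 1850-06-15
% 8. shelf.evict(k: woke) ~> 1924-10-12
% 9. filer.etch(p: /hoslit/gratrand, c: tobrotro) ~> ToolError: is a directory
% 10. filer.listout(p: /hoslit) ~> [crabo, fusna, gratrand/]


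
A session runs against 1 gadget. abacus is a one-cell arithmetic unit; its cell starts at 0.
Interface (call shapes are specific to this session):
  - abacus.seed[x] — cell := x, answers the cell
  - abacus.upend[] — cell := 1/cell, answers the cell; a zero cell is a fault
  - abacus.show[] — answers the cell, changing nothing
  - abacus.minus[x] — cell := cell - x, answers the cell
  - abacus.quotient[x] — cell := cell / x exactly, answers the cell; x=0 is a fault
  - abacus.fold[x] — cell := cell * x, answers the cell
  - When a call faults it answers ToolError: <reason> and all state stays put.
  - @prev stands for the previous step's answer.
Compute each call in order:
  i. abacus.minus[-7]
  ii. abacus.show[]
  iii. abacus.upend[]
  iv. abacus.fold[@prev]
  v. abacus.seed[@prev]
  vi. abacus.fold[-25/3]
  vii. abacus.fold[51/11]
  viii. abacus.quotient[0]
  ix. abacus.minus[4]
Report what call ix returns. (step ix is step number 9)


Answer: -2581/539

Derivation:
Now I run abacus.minus on x→-7: 7.
Calling abacus.show, and get 7.
I call abacus.upend, which returns 1/7.
I use abacus.fold on x→@prev, giving 1/49.
I invoke abacus.seed on x→@prev, yielding 1/49.
I use abacus.fold on x→-25/3, yielding -25/147.
I invoke abacus.fold on x→51/11: -425/539.
Next I call abacus.quotient on x→0, and get ToolError: division by zero.
Calling abacus.minus on x→4, → -2581/539.


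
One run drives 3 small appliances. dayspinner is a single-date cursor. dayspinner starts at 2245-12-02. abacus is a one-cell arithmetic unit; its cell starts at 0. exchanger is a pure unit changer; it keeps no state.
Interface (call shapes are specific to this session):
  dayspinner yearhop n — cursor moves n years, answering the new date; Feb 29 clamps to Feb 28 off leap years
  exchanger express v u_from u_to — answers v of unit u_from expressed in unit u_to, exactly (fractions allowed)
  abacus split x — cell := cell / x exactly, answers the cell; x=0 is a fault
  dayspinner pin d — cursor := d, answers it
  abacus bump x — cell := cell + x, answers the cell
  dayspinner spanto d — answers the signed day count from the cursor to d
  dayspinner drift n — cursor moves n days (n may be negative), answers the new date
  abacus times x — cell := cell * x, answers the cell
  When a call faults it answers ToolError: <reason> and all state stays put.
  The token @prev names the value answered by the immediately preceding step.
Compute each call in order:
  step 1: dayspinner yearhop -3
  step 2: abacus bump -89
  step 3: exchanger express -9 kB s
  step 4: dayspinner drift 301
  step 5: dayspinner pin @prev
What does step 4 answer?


Answer: 2243-09-29

Derivation:
> dayspinner yearhop n='-3'
  2242-12-02
> abacus bump x='-89'
  -89
> exchanger express v='-9' u_from='kB' u_to='s'
  ToolError: incompatible units
> dayspinner drift n='301'
  2243-09-29
> dayspinner pin d='@prev'
  2243-09-29


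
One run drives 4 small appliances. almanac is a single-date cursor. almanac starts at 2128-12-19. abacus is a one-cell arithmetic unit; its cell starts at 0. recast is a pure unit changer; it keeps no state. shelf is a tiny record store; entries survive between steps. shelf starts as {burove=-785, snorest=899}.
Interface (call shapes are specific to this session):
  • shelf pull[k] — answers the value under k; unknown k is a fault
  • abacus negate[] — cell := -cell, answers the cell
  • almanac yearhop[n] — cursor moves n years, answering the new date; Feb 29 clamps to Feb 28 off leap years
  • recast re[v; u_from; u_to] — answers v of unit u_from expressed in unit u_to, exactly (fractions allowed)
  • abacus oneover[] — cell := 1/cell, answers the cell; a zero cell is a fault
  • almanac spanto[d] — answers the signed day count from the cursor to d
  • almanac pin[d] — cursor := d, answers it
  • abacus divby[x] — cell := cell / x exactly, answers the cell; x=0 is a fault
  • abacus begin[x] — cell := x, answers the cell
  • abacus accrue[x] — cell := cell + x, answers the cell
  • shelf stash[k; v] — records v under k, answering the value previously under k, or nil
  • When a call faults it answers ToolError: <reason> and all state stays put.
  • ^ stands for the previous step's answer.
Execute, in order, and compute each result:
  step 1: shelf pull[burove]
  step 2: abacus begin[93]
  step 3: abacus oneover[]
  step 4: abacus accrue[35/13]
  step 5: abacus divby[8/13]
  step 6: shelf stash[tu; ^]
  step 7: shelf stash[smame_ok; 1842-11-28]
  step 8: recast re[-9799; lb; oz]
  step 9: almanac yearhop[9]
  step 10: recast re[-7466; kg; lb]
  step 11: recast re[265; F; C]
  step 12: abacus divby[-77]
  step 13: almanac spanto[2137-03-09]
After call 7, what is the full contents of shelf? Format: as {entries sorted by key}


Answer: {burove=-785, smame_ok=1842-11-28, snorest=899, tu=817/186}

Derivation:
Using shelf pull(k=burove), and observe -785.
Using abacus begin(x=93), and observe 93.
I use abacus oneover(), yielding 1/93.
I try abacus accrue(x=35/13), and get 3268/1209.
Then abacus divby(x=8/13), which returns 817/186.
Then shelf stash(k=tu, v=^), — result: nil.
Calling shelf stash(k=smame_ok, v=1842-11-28), and observe nil.
I invoke recast re(v=-9799, u_from=lb, u_to=oz), and get -156784.
I run almanac yearhop(n=9), yielding 2137-12-19.
Invoking recast re(v=-7466, u_from=kg, u_to=lb), yielding -746600000000/45359237.
Invoking recast re(v=265, u_from=F, u_to=C), yielding 1165/9.
Next I call abacus divby(x=-77): -817/14322.
I try almanac spanto(d=2137-03-09), and see -285.


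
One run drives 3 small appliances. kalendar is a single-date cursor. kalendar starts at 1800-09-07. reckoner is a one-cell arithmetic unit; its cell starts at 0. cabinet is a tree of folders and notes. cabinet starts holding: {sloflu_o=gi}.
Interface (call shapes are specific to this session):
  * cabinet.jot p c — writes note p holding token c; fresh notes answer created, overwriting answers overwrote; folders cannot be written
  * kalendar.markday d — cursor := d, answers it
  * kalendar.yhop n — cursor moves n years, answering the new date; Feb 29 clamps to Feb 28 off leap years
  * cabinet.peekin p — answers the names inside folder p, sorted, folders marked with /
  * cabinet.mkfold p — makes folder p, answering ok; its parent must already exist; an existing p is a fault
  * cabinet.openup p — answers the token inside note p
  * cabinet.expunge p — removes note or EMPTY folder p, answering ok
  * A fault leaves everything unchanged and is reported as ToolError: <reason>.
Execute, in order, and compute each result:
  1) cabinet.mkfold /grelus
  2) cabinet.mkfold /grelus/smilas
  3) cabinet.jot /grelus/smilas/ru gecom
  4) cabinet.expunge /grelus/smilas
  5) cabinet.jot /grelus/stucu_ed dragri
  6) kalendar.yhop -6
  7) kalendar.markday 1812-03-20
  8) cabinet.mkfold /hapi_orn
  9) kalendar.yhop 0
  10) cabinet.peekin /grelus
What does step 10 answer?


~$ cabinet.mkfold /grelus
= ok
~$ cabinet.mkfold /grelus/smilas
= ok
~$ cabinet.jot /grelus/smilas/ru gecom
= created
~$ cabinet.expunge /grelus/smilas
= ToolError: not empty
~$ cabinet.jot /grelus/stucu_ed dragri
= created
~$ kalendar.yhop -6
= 1794-09-07
~$ kalendar.markday 1812-03-20
= 1812-03-20
~$ cabinet.mkfold /hapi_orn
= ok
~$ kalendar.yhop 0
= 1812-03-20
~$ cabinet.peekin /grelus
= [smilas/, stucu_ed]

Answer: [smilas/, stucu_ed]


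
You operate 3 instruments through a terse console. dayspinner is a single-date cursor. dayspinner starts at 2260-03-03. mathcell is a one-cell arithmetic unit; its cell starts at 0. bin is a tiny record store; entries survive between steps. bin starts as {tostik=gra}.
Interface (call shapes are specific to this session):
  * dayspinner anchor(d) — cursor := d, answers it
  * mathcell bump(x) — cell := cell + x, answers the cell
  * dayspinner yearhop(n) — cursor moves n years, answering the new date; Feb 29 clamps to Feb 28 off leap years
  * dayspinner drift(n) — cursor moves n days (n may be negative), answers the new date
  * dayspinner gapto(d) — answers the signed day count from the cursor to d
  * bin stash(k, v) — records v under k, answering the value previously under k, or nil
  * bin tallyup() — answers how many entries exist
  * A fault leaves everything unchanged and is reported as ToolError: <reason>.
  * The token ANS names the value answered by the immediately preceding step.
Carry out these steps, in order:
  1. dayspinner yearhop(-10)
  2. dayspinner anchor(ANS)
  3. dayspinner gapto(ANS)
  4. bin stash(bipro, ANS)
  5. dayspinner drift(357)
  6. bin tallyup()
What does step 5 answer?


Answer: 2251-02-23

Derivation:
→ dayspinner yearhop(n→-10)
← 2250-03-03
→ dayspinner anchor(d→ANS)
← 2250-03-03
→ dayspinner gapto(d→ANS)
← 0
→ bin stash(k→bipro, v→ANS)
← nil
→ dayspinner drift(n→357)
← 2251-02-23
→ bin tallyup()
← 2


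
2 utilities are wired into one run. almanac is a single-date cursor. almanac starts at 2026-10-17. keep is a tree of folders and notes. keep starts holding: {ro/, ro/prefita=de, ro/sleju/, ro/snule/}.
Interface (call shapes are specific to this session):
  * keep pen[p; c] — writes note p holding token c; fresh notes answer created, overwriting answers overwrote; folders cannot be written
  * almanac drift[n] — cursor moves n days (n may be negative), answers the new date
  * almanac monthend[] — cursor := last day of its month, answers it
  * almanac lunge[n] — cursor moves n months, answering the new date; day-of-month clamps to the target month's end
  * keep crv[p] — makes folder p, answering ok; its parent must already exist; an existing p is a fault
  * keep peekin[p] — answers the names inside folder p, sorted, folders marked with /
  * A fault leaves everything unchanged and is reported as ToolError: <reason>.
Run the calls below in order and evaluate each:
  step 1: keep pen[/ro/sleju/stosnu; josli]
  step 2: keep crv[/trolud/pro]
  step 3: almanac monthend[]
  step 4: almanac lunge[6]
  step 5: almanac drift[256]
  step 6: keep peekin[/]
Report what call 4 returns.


Answer: 2027-04-30

Derivation:
Do: keep pen[p: /ro/sleju/stosnu; c: josli]
See: created
Do: keep crv[p: /trolud/pro]
See: ToolError: no parent
Do: almanac monthend[]
See: 2026-10-31
Do: almanac lunge[n: 6]
See: 2027-04-30
Do: almanac drift[n: 256]
See: 2028-01-11
Do: keep peekin[p: /]
See: [ro/]


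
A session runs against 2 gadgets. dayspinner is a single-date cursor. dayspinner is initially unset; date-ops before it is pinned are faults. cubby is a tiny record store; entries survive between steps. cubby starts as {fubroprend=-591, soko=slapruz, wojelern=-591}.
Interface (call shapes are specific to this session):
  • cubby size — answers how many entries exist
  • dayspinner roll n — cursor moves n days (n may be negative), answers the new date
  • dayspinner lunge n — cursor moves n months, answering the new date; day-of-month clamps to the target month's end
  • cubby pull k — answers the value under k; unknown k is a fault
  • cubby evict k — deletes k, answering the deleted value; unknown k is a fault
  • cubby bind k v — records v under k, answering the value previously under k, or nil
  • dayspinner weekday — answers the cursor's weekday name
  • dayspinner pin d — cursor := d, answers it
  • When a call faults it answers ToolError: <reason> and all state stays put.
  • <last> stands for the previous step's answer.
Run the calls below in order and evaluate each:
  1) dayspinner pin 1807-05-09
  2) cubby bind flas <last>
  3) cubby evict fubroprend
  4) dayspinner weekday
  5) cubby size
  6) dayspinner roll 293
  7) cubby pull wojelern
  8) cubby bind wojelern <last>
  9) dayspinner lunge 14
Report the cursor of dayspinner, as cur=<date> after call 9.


I use dayspinner pin using d=1807-05-09, and get 1807-05-09.
Next I call cubby bind using k=flas, v=<last>, and observe nil.
I call cubby evict using k=fubroprend, which returns -591.
I invoke dayspinner weekday, yielding Saturday.
Using cubby size(), and see 3.
I run dayspinner roll using n=293, giving 1808-02-26.
I invoke cubby pull using k=wojelern, yielding -591.
Using cubby bind using k=wojelern, v=<last>, and observe -591.
I invoke dayspinner lunge using n=14, and observe 1809-04-26.

Answer: cur=1809-04-26


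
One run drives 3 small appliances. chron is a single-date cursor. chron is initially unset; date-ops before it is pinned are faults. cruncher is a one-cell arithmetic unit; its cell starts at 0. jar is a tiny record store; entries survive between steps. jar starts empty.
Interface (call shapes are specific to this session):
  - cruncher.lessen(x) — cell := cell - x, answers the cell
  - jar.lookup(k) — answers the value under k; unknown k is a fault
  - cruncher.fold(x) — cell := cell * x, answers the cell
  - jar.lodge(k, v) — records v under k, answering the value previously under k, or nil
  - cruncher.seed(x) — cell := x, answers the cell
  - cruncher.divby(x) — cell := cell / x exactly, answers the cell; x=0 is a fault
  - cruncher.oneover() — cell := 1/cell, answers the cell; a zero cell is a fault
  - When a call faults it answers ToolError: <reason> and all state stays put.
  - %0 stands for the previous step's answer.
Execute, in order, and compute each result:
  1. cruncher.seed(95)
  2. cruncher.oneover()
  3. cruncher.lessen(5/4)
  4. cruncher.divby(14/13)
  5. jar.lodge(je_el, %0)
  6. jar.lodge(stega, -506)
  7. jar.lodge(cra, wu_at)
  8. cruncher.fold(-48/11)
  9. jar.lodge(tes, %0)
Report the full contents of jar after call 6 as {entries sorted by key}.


Answer: {je_el=-6123/5320, stega=-506}

Derivation:
$ seed x=95
[out] 95
$ oneover
[out] 1/95
$ lessen x=5/4
[out] -471/380
$ divby x=14/13
[out] -6123/5320
$ lodge k=je_el v=%0
[out] nil
$ lodge k=stega v=-506
[out] nil
$ lodge k=cra v=wu_at
[out] nil
$ fold x=-48/11
[out] 36738/7315
$ lodge k=tes v=%0
[out] nil


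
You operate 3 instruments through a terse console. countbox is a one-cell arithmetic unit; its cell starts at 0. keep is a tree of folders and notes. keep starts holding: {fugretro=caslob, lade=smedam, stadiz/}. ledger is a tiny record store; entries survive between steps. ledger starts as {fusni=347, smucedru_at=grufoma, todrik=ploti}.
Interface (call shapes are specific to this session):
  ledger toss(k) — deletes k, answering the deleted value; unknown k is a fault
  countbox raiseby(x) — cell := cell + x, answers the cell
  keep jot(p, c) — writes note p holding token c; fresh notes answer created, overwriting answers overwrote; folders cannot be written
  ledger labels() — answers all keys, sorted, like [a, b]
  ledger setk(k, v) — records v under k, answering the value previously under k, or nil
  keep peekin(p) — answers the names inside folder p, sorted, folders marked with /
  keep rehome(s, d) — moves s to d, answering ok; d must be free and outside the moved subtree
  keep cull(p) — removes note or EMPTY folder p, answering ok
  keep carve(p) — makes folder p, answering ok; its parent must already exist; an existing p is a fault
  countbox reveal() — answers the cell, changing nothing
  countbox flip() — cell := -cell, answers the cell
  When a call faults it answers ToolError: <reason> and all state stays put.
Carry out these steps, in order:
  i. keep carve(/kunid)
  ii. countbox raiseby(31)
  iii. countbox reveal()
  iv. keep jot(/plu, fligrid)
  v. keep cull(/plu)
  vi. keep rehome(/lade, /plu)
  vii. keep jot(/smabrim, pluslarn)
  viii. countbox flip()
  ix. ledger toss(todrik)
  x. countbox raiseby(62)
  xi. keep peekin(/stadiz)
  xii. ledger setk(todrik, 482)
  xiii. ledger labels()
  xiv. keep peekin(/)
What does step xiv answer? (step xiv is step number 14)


Answer: [fugretro, kunid/, plu, smabrim, stadiz/]

Derivation:
>>> keep carve p: /kunid
[out] ok
>>> countbox raiseby x: 31
[out] 31
>>> countbox reveal
[out] 31
>>> keep jot p: /plu c: fligrid
[out] created
>>> keep cull p: /plu
[out] ok
>>> keep rehome s: /lade d: /plu
[out] ok
>>> keep jot p: /smabrim c: pluslarn
[out] created
>>> countbox flip
[out] -31
>>> ledger toss k: todrik
[out] ploti
>>> countbox raiseby x: 62
[out] 31
>>> keep peekin p: /stadiz
[out] []
>>> ledger setk k: todrik v: 482
[out] nil
>>> ledger labels
[out] [fusni, smucedru_at, todrik]
>>> keep peekin p: /
[out] [fugretro, kunid/, plu, smabrim, stadiz/]


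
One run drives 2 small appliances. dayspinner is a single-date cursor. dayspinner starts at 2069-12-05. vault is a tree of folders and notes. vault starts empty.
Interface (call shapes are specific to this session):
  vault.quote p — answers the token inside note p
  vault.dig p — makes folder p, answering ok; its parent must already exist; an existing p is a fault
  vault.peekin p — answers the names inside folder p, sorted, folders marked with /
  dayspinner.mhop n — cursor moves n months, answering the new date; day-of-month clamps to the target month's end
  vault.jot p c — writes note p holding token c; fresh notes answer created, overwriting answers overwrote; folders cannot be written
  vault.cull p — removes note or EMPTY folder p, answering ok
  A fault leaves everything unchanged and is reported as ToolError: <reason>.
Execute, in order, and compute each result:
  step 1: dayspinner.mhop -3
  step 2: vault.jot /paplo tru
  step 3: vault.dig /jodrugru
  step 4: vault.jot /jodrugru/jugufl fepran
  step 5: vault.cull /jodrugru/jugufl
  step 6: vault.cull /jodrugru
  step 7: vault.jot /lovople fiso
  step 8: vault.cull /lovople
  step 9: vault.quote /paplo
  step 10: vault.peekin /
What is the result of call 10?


Answer: [paplo]

Derivation:
! 1. dayspinner.mhop(-3) => 2069-09-05
! 2. vault.jot(/paplo, tru) => created
! 3. vault.dig(/jodrugru) => ok
! 4. vault.jot(/jodrugru/jugufl, fepran) => created
! 5. vault.cull(/jodrugru/jugufl) => ok
! 6. vault.cull(/jodrugru) => ok
! 7. vault.jot(/lovople, fiso) => created
! 8. vault.cull(/lovople) => ok
! 9. vault.quote(/paplo) => tru
! 10. vault.peekin(/) => [paplo]


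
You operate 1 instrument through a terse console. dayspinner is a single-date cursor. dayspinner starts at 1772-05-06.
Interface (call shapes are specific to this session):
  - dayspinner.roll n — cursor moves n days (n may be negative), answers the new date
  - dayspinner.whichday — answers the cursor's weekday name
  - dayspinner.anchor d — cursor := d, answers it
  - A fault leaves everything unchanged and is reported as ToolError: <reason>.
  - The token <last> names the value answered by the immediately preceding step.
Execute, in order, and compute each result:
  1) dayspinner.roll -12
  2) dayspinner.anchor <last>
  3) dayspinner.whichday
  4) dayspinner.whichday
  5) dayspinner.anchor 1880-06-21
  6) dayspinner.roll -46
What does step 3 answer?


~$ dayspinner.roll n='-12'
= 1772-04-24
~$ dayspinner.anchor d='<last>'
= 1772-04-24
~$ dayspinner.whichday
= Friday
~$ dayspinner.whichday
= Friday
~$ dayspinner.anchor d='1880-06-21'
= 1880-06-21
~$ dayspinner.roll n='-46'
= 1880-05-06

Answer: Friday


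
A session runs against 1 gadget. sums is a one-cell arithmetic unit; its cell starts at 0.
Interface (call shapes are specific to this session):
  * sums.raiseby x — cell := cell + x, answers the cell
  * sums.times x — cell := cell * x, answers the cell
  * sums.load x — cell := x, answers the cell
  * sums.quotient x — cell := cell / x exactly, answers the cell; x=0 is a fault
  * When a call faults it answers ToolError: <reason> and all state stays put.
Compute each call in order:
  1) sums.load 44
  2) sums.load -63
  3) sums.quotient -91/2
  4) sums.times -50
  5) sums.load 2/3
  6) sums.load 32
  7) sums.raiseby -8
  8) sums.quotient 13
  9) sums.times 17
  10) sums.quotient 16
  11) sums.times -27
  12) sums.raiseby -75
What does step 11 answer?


Answer: -1377/26

Derivation:
> sums.load 44
= 44
> sums.load -63
= -63
> sums.quotient -91/2
= 18/13
> sums.times -50
= -900/13
> sums.load 2/3
= 2/3
> sums.load 32
= 32
> sums.raiseby -8
= 24
> sums.quotient 13
= 24/13
> sums.times 17
= 408/13
> sums.quotient 16
= 51/26
> sums.times -27
= -1377/26
> sums.raiseby -75
= -3327/26


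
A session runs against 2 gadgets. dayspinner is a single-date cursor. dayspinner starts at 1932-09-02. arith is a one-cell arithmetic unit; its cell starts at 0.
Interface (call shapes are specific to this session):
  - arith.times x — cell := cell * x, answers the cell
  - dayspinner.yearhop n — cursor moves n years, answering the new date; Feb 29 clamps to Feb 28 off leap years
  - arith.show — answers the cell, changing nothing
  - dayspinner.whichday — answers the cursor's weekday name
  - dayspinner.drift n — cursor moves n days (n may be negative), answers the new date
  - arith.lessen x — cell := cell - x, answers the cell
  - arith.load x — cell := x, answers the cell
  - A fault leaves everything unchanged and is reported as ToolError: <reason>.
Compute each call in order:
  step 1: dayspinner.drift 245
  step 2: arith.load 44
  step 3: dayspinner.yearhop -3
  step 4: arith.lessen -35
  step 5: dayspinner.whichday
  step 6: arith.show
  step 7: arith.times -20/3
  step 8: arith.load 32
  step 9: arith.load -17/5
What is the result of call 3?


-> drift(n=245)
<- 1933-05-05
-> load(x=44)
<- 44
-> yearhop(n=-3)
<- 1930-05-05
-> lessen(x=-35)
<- 79
-> whichday()
<- Monday
-> show()
<- 79
-> times(x=-20/3)
<- -1580/3
-> load(x=32)
<- 32
-> load(x=-17/5)
<- -17/5

Answer: 1930-05-05


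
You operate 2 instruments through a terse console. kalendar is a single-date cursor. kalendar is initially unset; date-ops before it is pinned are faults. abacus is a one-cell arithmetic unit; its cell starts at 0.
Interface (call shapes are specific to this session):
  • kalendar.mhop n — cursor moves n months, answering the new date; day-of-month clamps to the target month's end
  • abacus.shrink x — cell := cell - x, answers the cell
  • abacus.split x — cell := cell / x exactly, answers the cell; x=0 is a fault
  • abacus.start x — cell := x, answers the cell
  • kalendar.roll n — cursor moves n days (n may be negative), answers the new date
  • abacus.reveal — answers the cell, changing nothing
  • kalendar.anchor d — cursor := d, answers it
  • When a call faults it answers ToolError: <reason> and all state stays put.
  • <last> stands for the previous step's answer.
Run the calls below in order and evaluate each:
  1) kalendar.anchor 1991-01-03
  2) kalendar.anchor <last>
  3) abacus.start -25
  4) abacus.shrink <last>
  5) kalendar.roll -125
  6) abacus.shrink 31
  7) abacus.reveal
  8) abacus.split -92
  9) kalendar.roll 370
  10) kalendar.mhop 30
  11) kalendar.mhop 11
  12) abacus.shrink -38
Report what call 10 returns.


Answer: 1994-03-05

Derivation:
Act: kalendar.anchor[d='1991-01-03']
Obs: 1991-01-03
Act: kalendar.anchor[d='<last>']
Obs: 1991-01-03
Act: abacus.start[x='-25']
Obs: -25
Act: abacus.shrink[x='<last>']
Obs: 0
Act: kalendar.roll[n='-125']
Obs: 1990-08-31
Act: abacus.shrink[x='31']
Obs: -31
Act: abacus.reveal[]
Obs: -31
Act: abacus.split[x='-92']
Obs: 31/92
Act: kalendar.roll[n='370']
Obs: 1991-09-05
Act: kalendar.mhop[n='30']
Obs: 1994-03-05
Act: kalendar.mhop[n='11']
Obs: 1995-02-05
Act: abacus.shrink[x='-38']
Obs: 3527/92


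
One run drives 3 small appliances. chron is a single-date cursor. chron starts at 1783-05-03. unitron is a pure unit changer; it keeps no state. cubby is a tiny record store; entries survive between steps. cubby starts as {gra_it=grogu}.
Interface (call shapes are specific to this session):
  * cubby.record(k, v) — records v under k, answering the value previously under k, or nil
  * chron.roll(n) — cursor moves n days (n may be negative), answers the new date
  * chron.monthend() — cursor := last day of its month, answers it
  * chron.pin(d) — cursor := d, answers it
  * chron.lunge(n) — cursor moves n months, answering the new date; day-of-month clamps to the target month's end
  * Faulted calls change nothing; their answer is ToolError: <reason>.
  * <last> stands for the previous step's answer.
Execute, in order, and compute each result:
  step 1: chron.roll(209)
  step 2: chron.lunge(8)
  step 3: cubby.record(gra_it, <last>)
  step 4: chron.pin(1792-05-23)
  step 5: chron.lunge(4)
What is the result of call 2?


Do: chron.roll[n→209]
See: 1783-11-28
Do: chron.lunge[n→8]
See: 1784-07-28
Do: cubby.record[k→gra_it; v→<last>]
See: grogu
Do: chron.pin[d→1792-05-23]
See: 1792-05-23
Do: chron.lunge[n→4]
See: 1792-09-23

Answer: 1784-07-28


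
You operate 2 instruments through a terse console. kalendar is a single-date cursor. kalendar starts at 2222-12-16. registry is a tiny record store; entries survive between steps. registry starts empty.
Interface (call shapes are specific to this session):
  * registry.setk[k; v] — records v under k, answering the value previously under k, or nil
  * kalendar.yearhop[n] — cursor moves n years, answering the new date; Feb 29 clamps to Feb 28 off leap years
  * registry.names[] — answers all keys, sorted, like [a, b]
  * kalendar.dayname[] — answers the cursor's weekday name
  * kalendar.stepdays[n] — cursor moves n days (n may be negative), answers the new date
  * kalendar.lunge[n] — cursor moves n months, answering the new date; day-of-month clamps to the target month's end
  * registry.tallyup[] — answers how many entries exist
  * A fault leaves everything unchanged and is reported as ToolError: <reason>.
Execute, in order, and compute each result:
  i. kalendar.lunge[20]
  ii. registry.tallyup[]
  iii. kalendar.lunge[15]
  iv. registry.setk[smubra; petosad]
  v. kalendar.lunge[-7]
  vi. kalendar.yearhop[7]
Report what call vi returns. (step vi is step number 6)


Answer: 2232-04-16

Derivation:
→ kalendar.lunge(n: 20)
← 2224-08-16
→ registry.tallyup()
← 0
→ kalendar.lunge(n: 15)
← 2225-11-16
→ registry.setk(k: smubra, v: petosad)
← nil
→ kalendar.lunge(n: -7)
← 2225-04-16
→ kalendar.yearhop(n: 7)
← 2232-04-16


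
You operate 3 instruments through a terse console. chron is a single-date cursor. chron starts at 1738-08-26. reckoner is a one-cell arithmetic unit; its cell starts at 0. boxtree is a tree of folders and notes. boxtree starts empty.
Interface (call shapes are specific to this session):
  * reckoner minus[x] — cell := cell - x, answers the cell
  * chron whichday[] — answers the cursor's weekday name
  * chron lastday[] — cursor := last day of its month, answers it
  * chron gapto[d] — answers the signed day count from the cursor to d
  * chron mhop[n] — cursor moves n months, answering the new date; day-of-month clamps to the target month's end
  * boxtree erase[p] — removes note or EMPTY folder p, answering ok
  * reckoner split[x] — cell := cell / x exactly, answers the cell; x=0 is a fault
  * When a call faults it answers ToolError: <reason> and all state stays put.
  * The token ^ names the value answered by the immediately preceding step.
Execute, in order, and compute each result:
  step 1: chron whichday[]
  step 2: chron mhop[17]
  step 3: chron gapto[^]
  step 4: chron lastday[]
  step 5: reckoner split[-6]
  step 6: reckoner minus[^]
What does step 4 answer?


Answer: 1740-01-31

Derivation:
# 1. chron whichday() == Tuesday
# 2. chron mhop(17) == 1740-01-26
# 3. chron gapto(^) == 0
# 4. chron lastday() == 1740-01-31
# 5. reckoner split(-6) == 0
# 6. reckoner minus(^) == 0


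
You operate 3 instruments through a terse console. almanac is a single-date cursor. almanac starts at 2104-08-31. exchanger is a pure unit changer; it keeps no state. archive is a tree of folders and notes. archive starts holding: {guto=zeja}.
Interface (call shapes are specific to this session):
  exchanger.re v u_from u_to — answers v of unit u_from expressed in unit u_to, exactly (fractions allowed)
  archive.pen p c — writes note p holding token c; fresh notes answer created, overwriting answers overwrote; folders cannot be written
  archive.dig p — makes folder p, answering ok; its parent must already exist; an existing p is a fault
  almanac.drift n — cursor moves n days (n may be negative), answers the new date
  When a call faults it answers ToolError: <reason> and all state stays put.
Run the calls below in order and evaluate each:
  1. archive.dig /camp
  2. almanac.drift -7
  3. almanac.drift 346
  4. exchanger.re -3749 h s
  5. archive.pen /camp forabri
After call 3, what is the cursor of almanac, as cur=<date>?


-> archive.dig(p: /camp)
<- ok
-> almanac.drift(n: -7)
<- 2104-08-24
-> almanac.drift(n: 346)
<- 2105-08-05
-> exchanger.re(v: -3749, u_from: h, u_to: s)
<- -13496400
-> archive.pen(p: /camp, c: forabri)
<- ToolError: is a directory

Answer: cur=2105-08-05


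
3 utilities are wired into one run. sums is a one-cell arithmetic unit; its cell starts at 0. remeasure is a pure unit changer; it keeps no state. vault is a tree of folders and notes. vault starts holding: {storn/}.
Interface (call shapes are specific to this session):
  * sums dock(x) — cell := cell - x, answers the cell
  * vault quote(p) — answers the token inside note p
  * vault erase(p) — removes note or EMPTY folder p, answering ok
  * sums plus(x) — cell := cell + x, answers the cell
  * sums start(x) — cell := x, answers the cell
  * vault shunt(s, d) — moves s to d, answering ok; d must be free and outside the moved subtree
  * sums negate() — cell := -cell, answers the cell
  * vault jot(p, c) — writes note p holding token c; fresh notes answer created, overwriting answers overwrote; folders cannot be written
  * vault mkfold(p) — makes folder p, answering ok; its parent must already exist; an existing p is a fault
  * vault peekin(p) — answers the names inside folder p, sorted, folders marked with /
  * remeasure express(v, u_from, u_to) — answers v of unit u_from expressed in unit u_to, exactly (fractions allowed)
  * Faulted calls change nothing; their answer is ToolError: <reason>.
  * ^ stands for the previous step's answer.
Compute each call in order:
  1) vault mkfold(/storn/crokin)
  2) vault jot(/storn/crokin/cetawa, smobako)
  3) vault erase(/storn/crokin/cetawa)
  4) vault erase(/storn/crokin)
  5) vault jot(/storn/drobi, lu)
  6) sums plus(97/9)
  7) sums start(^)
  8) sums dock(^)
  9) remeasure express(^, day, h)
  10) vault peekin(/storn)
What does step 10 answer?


Act: vault mkfold[/storn/crokin]
Obs: ok
Act: vault jot[/storn/crokin/cetawa; smobako]
Obs: created
Act: vault erase[/storn/crokin/cetawa]
Obs: ok
Act: vault erase[/storn/crokin]
Obs: ok
Act: vault jot[/storn/drobi; lu]
Obs: created
Act: sums plus[97/9]
Obs: 97/9
Act: sums start[^]
Obs: 97/9
Act: sums dock[^]
Obs: 0
Act: remeasure express[^; day; h]
Obs: 0
Act: vault peekin[/storn]
Obs: [drobi]

Answer: [drobi]


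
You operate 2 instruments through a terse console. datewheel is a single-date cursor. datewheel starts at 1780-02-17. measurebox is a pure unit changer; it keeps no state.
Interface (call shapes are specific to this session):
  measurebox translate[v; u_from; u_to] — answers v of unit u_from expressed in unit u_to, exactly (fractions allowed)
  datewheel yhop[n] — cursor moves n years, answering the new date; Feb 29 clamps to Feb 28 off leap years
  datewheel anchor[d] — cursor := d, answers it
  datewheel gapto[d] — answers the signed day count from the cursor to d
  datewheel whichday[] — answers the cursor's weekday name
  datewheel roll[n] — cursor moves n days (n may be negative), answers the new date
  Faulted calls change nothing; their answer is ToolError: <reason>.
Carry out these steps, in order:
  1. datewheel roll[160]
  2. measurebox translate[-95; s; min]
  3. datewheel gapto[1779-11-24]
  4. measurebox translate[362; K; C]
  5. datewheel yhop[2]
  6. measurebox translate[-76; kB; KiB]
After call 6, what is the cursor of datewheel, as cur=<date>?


>>> datewheel roll n→160
= 1780-07-26
>>> measurebox translate v→-95 u_from→s u_to→min
= -19/12
>>> datewheel gapto d→1779-11-24
= -245
>>> measurebox translate v→362 u_from→K u_to→C
= 1777/20
>>> datewheel yhop n→2
= 1782-07-26
>>> measurebox translate v→-76 u_from→kB u_to→KiB
= -2375/32

Answer: cur=1782-07-26
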